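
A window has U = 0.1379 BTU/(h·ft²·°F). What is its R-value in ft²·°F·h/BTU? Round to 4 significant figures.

R = 1/U = 1/0.1379 = 7.2516

7.252 ft²·°F·h/BTU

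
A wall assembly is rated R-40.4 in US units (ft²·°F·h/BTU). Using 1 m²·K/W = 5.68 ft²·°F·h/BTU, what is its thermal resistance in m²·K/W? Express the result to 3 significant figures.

7.11 m²·K/W

R_SI = 40.4/5.68 = 7.113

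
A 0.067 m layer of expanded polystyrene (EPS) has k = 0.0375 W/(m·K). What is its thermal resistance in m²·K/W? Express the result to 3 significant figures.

R = L/k = 0.067/0.0375 = 1.787 m²·K/W

1.79 m²·K/W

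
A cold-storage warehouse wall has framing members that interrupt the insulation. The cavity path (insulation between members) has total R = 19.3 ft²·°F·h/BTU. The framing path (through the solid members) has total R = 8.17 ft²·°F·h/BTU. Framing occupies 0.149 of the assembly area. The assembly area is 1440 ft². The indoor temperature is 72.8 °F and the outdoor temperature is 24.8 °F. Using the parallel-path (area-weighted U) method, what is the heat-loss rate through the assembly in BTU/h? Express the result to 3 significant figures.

U_eff = 0.851/19.3 + 0.149/8.17 = 0.04409 + 0.01824 = 0.06233
R_eff = 1/U_eff = 16.04 ft²·°F·h/BTU
Q = 1440 × (72.8 − 24.8) / 16.04 = 4308 BTU/h

4310 BTU/h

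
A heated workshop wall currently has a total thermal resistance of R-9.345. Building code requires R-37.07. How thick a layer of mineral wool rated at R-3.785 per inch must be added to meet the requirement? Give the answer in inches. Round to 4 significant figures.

7.325 in

ΔR = 37.07 − 9.345 = 27.725 ft²·°F·h/BTU
L = ΔR / (R/in) = 27.725/3.785 = 7.325 in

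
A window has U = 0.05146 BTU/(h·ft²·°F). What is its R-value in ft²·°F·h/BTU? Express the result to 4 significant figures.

R = 1/U = 1/0.05146 = 19.433

19.43 ft²·°F·h/BTU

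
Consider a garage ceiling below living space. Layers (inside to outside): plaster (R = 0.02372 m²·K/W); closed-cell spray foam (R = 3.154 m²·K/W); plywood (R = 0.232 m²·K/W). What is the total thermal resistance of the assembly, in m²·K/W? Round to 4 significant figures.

3.410 m²·K/W

R_total = 0.02372 + 3.154 + 0.232 = 3.4097 m²·K/W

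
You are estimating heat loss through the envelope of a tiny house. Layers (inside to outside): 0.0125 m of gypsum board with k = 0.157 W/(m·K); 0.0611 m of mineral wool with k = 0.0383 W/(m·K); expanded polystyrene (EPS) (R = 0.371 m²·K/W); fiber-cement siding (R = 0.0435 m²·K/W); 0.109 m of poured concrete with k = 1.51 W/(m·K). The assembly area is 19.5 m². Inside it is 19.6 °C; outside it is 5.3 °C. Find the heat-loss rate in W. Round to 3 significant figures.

129 W

0.0125/0.157 = 0.07962
0.0611/0.0383 = 1.595
0.109/1.51 = 0.07219
R_total = 0.07962 + 1.595 + 0.371 + 0.0435 + 0.07219 = 2.162 m²·K/W
Q = A·ΔT/R = 19.5 × (19.6 − 5.3) / 2.162 = 129 W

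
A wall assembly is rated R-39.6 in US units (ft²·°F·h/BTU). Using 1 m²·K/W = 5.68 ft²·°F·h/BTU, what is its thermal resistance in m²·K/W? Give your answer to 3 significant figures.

R_SI = 39.6/5.68 = 6.972

6.97 m²·K/W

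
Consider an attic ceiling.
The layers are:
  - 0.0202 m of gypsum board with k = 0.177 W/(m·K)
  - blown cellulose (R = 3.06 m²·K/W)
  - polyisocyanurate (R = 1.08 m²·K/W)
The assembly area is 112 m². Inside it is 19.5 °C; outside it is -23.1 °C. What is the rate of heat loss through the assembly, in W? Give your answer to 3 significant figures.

0.0202/0.177 = 0.1141
R_total = 0.1141 + 3.06 + 1.08 = 4.254 m²·K/W
Q = A·ΔT/R = 112 × (19.5 − (-23.1)) / 4.254 = 1122 W

1120 W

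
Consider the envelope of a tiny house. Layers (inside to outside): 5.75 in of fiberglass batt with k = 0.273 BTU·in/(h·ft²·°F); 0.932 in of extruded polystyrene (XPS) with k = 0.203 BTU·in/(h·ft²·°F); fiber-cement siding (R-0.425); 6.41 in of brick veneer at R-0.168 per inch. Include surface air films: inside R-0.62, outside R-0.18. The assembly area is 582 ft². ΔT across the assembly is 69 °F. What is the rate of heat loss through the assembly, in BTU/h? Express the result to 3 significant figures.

5.75/0.273 = 21.06
0.932/0.203 = 4.591
6.41 × 0.168 = 1.077
R_total = 0.62 + 21.06 + 4.591 + 0.425 + 1.077 + 0.18 = 27.96 ft²·°F·h/BTU
Q = A·ΔT/R = 582 × 69 / 27.96 = 1437 BTU/h

1440 BTU/h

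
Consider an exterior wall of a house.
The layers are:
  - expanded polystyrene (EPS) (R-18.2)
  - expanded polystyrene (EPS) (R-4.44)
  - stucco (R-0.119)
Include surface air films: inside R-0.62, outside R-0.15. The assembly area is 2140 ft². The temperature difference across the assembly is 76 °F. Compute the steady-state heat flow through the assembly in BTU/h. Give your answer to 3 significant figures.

R_total = 0.62 + 18.2 + 4.44 + 0.119 + 0.15 = 23.53 ft²·°F·h/BTU
Q = A·ΔT/R = 2140 × 76 / 23.53 = 6912 BTU/h

6910 BTU/h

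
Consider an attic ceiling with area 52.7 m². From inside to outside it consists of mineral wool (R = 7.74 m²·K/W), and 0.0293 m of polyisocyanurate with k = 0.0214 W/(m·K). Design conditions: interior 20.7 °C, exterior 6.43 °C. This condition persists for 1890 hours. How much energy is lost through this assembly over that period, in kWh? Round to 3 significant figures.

0.0293/0.0214 = 1.369
R_total = 7.74 + 1.369 = 9.109 m²·K/W
Q = 52.7 × (20.7 − 6.43) / 9.109 = 82.56 W
E = 82.56 W × 1890 h / 1000 = 156 kWh

156 kWh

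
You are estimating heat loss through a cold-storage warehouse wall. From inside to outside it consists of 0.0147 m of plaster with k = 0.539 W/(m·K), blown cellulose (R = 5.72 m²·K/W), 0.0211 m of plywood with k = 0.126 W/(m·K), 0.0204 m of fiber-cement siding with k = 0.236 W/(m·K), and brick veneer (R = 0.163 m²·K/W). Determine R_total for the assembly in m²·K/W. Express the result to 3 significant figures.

6.16 m²·K/W

0.0147/0.539 = 0.02727
0.0211/0.126 = 0.1675
0.0204/0.236 = 0.08644
R_total = 0.02727 + 5.72 + 0.1675 + 0.08644 + 0.163 = 6.164 m²·K/W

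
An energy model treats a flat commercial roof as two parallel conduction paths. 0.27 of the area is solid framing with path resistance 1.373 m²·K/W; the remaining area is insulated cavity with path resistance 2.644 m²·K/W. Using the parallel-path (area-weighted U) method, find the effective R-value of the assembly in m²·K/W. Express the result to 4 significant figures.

U_eff = 0.73/2.644 + 0.27/1.373 = 0.2761 + 0.19665 = 0.47275
R_eff = 1/U_eff = 2.1153 m²·K/W

2.115 m²·K/W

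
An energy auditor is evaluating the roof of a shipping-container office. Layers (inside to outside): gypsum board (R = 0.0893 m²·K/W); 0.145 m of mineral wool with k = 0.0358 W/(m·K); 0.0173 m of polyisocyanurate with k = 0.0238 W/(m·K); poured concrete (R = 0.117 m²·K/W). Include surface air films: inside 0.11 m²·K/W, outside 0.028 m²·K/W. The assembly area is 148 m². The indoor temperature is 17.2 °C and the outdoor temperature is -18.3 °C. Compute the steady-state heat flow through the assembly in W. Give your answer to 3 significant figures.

0.145/0.0358 = 4.05
0.0173/0.0238 = 0.7269
R_total = 0.11 + 0.0893 + 4.05 + 0.7269 + 0.117 + 0.028 = 5.121 m²·K/W
Q = A·ΔT/R = 148 × (17.2 − (-18.3)) / 5.121 = 1026 W

1030 W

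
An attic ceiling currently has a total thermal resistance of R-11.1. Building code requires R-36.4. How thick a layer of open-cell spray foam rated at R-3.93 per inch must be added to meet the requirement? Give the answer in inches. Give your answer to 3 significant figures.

6.44 in

ΔR = 36.4 − 11.1 = 25.3 ft²·°F·h/BTU
L = ΔR / (R/in) = 25.3/3.93 = 6.438 in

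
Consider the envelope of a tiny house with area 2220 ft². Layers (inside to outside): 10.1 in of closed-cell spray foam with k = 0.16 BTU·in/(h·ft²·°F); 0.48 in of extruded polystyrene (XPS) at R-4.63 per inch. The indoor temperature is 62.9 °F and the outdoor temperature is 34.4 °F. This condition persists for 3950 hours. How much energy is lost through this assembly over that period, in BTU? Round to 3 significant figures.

3820000 BTU

10.1/0.16 = 63.12
0.48 × 4.63 = 2.222
R_total = 63.12 + 2.222 = 65.35 ft²·°F·h/BTU
Q = 2220 × (62.9 − 34.4) / 65.35 = 968.2 BTU/h
E = 968.2 × 3950 = 3824000 BTU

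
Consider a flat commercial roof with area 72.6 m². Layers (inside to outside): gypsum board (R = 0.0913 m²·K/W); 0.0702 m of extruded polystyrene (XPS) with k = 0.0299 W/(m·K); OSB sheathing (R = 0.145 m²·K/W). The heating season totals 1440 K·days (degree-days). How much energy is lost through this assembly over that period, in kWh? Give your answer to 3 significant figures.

0.0702/0.0299 = 2.348
R_total = 0.0913 + 2.348 + 0.145 = 2.584 m²·K/W
E = A × HDD × 24 / R / 1000 = 72.6 × 1440 × 24 / 2.584 / 1000 = 970.9 kWh

971 kWh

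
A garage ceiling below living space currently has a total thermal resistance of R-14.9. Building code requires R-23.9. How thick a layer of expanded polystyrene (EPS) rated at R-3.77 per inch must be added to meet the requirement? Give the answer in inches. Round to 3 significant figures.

ΔR = 23.9 − 14.9 = 9 ft²·°F·h/BTU
L = ΔR / (R/in) = 9/3.77 = 2.387 in

2.39 in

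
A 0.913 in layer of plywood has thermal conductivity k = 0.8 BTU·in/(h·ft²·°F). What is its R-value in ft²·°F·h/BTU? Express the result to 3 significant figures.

R = L/k = 0.913/0.8 = 1.141 ft²·°F·h/BTU

1.14 ft²·°F·h/BTU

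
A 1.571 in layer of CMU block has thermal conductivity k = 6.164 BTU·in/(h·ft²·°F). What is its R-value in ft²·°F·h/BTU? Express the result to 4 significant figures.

0.2549 ft²·°F·h/BTU

R = L/k = 1.571/6.164 = 0.25487 ft²·°F·h/BTU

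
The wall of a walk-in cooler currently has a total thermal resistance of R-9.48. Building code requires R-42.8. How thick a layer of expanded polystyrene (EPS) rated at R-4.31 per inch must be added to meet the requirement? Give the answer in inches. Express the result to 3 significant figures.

ΔR = 42.8 − 9.48 = 33.32 ft²·°F·h/BTU
L = ΔR / (R/in) = 33.32/4.31 = 7.731 in

7.73 in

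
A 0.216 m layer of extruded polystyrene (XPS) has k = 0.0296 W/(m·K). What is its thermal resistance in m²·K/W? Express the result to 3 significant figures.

R = L/k = 0.216/0.0296 = 7.297 m²·K/W

7.30 m²·K/W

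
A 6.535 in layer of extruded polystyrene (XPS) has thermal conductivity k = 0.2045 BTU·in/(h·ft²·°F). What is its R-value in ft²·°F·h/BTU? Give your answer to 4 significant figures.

31.96 ft²·°F·h/BTU

R = L/k = 6.535/0.2045 = 31.956 ft²·°F·h/BTU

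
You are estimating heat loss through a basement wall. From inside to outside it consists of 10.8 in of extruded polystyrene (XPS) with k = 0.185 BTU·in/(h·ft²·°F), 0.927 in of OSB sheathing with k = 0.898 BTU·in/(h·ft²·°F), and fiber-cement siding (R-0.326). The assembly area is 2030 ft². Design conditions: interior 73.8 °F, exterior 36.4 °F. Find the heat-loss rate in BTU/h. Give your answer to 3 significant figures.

10.8/0.185 = 58.38
0.927/0.898 = 1.032
R_total = 58.38 + 1.032 + 0.326 = 59.74 ft²·°F·h/BTU
Q = A·ΔT/R = 2030 × (73.8 − 36.4) / 59.74 = 1271 BTU/h

1270 BTU/h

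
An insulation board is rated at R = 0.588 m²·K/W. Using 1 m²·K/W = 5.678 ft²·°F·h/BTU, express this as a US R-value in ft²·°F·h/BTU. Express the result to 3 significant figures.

R_US = 0.588 × 5.678 = 3.339

3.34 ft²·°F·h/BTU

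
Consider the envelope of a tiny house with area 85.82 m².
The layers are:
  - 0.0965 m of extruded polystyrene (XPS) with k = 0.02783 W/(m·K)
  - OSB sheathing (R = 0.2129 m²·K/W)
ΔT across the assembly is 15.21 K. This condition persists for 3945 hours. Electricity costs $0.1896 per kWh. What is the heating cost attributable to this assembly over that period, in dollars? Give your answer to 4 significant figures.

265.3 dollars

0.0965/0.02783 = 3.4675
R_total = 3.4675 + 0.2129 = 3.6804 m²·K/W
Q = 85.82 × 15.21 / 3.6804 = 354.67 W
E = 354.67 W × 3945 h / 1000 = 1399.2 kWh
Cost = 1399.2 × 0.1896 = $265.28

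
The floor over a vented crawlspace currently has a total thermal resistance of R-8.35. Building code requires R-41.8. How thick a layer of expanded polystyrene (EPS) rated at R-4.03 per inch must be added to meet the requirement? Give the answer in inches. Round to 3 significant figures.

ΔR = 41.8 − 8.35 = 33.45 ft²·°F·h/BTU
L = ΔR / (R/in) = 33.45/4.03 = 8.3 in

8.30 in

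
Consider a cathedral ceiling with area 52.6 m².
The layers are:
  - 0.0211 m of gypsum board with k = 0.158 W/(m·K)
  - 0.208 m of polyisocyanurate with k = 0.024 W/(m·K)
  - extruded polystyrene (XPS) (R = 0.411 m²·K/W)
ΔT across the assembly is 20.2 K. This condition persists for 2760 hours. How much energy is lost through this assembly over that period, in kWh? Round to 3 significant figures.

0.0211/0.158 = 0.1335
0.208/0.024 = 8.667
R_total = 0.1335 + 8.667 + 0.411 = 9.211 m²·K/W
Q = 52.6 × 20.2 / 9.211 = 115.4 W
E = 115.4 W × 2760 h / 1000 = 318.4 kWh

318 kWh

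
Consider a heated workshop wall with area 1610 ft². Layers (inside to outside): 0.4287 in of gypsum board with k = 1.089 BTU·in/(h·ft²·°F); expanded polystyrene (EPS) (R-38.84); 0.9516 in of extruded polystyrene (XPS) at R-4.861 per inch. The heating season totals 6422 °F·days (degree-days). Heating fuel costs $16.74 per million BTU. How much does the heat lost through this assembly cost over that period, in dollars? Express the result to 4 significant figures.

0.4287/1.089 = 0.39366
0.9516 × 4.861 = 4.6257
R_total = 0.39366 + 38.84 + 4.6257 = 43.859 ft²·°F·h/BTU
E = A × HDD × 24 / R = 1610 × 6422 × 24 / 43.859 = 5657800 BTU
Cost = 5657800/10⁶ × 16.74 = $94.711

94.71 dollars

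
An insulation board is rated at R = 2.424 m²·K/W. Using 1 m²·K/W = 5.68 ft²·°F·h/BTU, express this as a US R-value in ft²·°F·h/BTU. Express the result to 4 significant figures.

R_US = 2.424 × 5.68 = 13.768

13.77 ft²·°F·h/BTU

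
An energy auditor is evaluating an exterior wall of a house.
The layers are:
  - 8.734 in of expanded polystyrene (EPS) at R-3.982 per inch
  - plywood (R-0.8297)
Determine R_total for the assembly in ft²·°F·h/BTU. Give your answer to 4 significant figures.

35.61 ft²·°F·h/BTU

8.734 × 3.982 = 34.779
R_total = 34.779 + 0.8297 = 35.608 ft²·°F·h/BTU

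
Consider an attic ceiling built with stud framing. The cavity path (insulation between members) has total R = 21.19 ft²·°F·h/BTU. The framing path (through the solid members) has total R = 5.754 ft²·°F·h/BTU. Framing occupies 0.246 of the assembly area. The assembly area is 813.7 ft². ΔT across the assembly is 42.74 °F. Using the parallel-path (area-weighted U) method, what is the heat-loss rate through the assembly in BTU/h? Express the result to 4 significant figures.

2724 BTU/h

U_eff = 0.754/21.19 + 0.246/5.754 = 0.035583 + 0.042753 = 0.078336
R_eff = 1/U_eff = 12.766 ft²·°F·h/BTU
Q = 813.7 × 42.74 / 12.766 = 2724.3 BTU/h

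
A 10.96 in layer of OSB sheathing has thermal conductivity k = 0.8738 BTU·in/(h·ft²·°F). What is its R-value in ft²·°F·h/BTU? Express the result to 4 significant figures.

R = L/k = 10.96/0.8738 = 12.543 ft²·°F·h/BTU

12.54 ft²·°F·h/BTU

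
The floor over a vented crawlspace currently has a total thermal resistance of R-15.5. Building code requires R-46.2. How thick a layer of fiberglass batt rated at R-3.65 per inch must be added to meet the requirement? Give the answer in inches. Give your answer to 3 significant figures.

ΔR = 46.2 − 15.5 = 30.7 ft²·°F·h/BTU
L = ΔR / (R/in) = 30.7/3.65 = 8.411 in

8.41 in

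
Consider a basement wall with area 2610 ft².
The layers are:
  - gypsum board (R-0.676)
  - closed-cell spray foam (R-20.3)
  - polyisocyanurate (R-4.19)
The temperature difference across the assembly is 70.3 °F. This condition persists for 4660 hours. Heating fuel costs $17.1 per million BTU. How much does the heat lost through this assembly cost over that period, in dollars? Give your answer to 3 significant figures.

R_total = 0.676 + 20.3 + 4.19 = 25.17 ft²·°F·h/BTU
Q = 2610 × 70.3 / 25.17 = 7291 BTU/h
E = 7291 × 4660 = 33980000 BTU
Cost = 33980000/10⁶ × 17.1 = $581

581 dollars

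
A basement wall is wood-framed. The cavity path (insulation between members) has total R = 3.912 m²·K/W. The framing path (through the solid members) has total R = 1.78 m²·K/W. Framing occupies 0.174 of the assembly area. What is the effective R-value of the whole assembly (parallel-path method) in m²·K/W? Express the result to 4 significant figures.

3.237 m²·K/W

U_eff = 0.826/3.912 + 0.174/1.78 = 0.21115 + 0.097753 = 0.3089
R_eff = 1/U_eff = 3.2373 m²·K/W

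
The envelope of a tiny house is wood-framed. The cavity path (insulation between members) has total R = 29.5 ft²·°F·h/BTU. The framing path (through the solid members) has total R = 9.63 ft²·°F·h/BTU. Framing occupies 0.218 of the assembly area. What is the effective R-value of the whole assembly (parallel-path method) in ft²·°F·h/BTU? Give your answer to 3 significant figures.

U_eff = 0.782/29.5 + 0.218/9.63 = 0.02651 + 0.02264 = 0.04915
R_eff = 1/U_eff = 20.35 ft²·°F·h/BTU

20.3 ft²·°F·h/BTU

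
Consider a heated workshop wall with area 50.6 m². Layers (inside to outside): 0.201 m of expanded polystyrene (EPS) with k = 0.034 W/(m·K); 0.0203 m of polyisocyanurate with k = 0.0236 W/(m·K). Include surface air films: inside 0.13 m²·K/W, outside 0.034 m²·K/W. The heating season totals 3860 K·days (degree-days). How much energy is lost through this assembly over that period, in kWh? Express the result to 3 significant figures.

0.201/0.034 = 5.912
0.0203/0.0236 = 0.8602
R_total = 0.13 + 5.912 + 0.8602 + 0.034 = 6.936 m²·K/W
E = A × HDD × 24 / R / 1000 = 50.6 × 3860 × 24 / 6.936 / 1000 = 675.8 kWh

676 kWh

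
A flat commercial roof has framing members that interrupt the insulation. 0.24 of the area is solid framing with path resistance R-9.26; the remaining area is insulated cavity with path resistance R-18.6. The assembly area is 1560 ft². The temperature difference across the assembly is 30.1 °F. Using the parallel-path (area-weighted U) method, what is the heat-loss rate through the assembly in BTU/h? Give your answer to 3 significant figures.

U_eff = 0.76/18.6 + 0.24/9.26 = 0.04086 + 0.02592 = 0.06678
R_eff = 1/U_eff = 14.97 ft²·°F·h/BTU
Q = 1560 × 30.1 / 14.97 = 3136 BTU/h

3140 BTU/h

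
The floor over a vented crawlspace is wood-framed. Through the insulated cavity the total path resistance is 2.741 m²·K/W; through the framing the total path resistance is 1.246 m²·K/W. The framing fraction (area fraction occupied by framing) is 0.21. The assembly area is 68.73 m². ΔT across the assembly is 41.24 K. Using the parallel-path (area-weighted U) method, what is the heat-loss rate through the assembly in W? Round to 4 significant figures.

1295 W

U_eff = 0.79/2.741 + 0.21/1.246 = 0.28822 + 0.16854 = 0.45676
R_eff = 1/U_eff = 2.1894 m²·K/W
Q = 68.73 × 41.24 / 2.1894 = 1294.6 W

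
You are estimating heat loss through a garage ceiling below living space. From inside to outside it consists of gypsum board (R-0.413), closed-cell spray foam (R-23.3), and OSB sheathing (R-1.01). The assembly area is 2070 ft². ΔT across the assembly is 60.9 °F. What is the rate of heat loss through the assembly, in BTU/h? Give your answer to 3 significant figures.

R_total = 0.413 + 23.3 + 1.01 = 24.72 ft²·°F·h/BTU
Q = A·ΔT/R = 2070 × 60.9 / 24.72 = 5099 BTU/h

5100 BTU/h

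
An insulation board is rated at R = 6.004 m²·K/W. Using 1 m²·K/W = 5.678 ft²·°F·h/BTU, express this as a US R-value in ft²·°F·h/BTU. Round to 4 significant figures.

R_US = 6.004 × 5.678 = 34.091

34.09 ft²·°F·h/BTU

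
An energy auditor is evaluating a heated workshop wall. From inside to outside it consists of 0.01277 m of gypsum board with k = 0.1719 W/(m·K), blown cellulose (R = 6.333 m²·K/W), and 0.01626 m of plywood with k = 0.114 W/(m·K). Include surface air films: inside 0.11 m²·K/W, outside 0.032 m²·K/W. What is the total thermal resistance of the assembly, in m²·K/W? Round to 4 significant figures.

6.692 m²·K/W

0.01277/0.1719 = 0.074287
0.01626/0.114 = 0.14263
R_total = 0.11 + 0.074287 + 6.333 + 0.14263 + 0.032 = 6.6919 m²·K/W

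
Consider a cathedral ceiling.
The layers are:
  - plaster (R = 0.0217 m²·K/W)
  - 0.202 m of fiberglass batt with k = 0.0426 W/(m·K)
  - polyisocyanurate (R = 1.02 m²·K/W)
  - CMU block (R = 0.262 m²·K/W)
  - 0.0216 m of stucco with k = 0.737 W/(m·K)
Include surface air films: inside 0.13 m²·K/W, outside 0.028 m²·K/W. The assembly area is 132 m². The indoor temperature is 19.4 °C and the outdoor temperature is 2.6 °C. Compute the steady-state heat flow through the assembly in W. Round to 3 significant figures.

356 W

0.202/0.0426 = 4.742
0.0216/0.737 = 0.02931
R_total = 0.13 + 0.0217 + 4.742 + 1.02 + 0.262 + 0.02931 + 0.028 = 6.233 m²·K/W
Q = A·ΔT/R = 132 × (19.4 − 2.6) / 6.233 = 355.8 W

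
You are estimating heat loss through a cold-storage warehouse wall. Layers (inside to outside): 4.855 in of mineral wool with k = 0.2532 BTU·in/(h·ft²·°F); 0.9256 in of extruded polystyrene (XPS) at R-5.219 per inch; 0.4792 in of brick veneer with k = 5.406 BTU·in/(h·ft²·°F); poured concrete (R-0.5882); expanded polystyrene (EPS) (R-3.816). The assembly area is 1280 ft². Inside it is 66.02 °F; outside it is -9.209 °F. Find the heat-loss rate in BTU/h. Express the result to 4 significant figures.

4.855/0.2532 = 19.175
0.9256 × 5.219 = 4.8307
0.4792/5.406 = 0.088642
R_total = 19.175 + 4.8307 + 0.088642 + 0.5882 + 3.816 = 28.498 ft²·°F·h/BTU
Q = A·ΔT/R = 1280 × (66.02 − (-9.209)) / 28.498 = 3378.9 BTU/h

3379 BTU/h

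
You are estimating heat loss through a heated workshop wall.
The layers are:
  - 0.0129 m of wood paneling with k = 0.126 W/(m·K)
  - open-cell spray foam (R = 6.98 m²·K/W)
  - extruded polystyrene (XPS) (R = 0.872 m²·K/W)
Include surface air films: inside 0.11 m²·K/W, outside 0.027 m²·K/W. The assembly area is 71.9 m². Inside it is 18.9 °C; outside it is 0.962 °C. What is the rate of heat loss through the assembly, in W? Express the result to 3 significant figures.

0.0129/0.126 = 0.1024
R_total = 0.11 + 0.1024 + 6.98 + 0.872 + 0.027 = 8.091 m²·K/W
Q = A·ΔT/R = 71.9 × (18.9 − 0.962) / 8.091 = 159.4 W

159 W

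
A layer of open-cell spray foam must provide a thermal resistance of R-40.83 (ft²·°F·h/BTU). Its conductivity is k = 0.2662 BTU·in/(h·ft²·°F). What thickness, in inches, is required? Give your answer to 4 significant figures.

10.87 in

L = R × k = 40.83 × 0.2662 = 10.869 in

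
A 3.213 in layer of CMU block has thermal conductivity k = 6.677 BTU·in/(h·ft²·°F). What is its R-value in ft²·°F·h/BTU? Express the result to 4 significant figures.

R = L/k = 3.213/6.677 = 0.4812 ft²·°F·h/BTU

0.4812 ft²·°F·h/BTU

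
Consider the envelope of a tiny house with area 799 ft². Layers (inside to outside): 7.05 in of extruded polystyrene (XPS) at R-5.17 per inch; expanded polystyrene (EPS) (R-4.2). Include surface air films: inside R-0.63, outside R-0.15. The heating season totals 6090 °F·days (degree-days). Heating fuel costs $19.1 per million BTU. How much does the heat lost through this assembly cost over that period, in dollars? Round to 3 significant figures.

53.8 dollars

7.05 × 5.17 = 36.45
R_total = 0.63 + 36.45 + 4.2 + 0.15 = 41.43 ft²·°F·h/BTU
E = A × HDD × 24 / R = 799 × 6090 × 24 / 41.43 = 2819000 BTU
Cost = 2819000/10⁶ × 19.1 = $53.84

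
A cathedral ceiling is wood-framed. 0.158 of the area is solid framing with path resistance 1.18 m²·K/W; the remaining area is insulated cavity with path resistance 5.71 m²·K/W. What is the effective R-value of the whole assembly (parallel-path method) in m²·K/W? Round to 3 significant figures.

3.55 m²·K/W

U_eff = 0.842/5.71 + 0.158/1.18 = 0.1475 + 0.1339 = 0.2814
R_eff = 1/U_eff = 3.554 m²·K/W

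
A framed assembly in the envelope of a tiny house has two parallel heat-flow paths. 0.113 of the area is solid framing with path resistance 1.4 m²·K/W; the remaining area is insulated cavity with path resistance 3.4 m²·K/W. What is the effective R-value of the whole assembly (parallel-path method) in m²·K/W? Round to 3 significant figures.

2.93 m²·K/W

U_eff = 0.887/3.4 + 0.113/1.4 = 0.2609 + 0.08071 = 0.3416
R_eff = 1/U_eff = 2.927 m²·K/W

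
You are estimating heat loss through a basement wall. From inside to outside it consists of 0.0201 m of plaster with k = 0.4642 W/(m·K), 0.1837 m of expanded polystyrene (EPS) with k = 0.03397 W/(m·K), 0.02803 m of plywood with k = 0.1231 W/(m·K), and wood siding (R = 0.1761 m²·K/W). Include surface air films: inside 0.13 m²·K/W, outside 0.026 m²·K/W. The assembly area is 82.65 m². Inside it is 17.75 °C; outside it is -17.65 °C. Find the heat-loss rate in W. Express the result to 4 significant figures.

486.8 W

0.0201/0.4642 = 0.0433
0.1837/0.03397 = 5.4077
0.02803/0.1231 = 0.2277
R_total = 0.13 + 0.0433 + 5.4077 + 0.2277 + 0.1761 + 0.026 = 6.0108 m²·K/W
Q = A·ΔT/R = 82.65 × (17.75 − (-17.65)) / 6.0108 = 486.76 W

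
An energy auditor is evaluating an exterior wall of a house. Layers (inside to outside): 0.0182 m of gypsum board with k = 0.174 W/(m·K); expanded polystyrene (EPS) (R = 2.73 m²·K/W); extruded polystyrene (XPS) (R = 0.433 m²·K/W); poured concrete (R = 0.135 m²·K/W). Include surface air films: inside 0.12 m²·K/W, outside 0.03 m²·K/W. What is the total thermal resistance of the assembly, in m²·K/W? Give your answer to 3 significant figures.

0.0182/0.174 = 0.1046
R_total = 0.12 + 0.1046 + 2.73 + 0.433 + 0.135 + 0.03 = 3.553 m²·K/W

3.55 m²·K/W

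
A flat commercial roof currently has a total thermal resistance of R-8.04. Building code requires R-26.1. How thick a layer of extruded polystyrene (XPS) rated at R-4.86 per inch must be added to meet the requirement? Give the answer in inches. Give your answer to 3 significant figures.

ΔR = 26.1 − 8.04 = 18.06 ft²·°F·h/BTU
L = ΔR / (R/in) = 18.06/4.86 = 3.716 in

3.72 in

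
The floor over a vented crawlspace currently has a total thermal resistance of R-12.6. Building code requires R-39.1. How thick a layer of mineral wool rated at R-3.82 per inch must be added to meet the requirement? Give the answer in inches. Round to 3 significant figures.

6.94 in

ΔR = 39.1 − 12.6 = 26.5 ft²·°F·h/BTU
L = ΔR / (R/in) = 26.5/3.82 = 6.937 in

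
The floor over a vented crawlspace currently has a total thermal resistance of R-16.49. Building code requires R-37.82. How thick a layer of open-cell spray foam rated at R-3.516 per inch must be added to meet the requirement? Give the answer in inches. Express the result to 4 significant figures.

6.067 in

ΔR = 37.82 − 16.49 = 21.33 ft²·°F·h/BTU
L = ΔR / (R/in) = 21.33/3.516 = 6.0666 in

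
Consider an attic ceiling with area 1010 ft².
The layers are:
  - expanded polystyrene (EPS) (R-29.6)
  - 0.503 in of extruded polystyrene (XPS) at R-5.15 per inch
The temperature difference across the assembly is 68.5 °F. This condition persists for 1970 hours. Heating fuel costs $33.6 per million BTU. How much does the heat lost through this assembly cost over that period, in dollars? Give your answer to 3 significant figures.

142 dollars

0.503 × 5.15 = 2.59
R_total = 29.6 + 2.59 = 32.19 ft²·°F·h/BTU
Q = 1010 × 68.5 / 32.19 = 2149 BTU/h
E = 2149 × 1970 = 4234000 BTU
Cost = 4234000/10⁶ × 33.6 = $142.3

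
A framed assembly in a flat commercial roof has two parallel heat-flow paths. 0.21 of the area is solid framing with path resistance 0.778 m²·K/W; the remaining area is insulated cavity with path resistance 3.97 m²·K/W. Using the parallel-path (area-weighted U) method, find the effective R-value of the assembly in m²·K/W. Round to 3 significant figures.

2.13 m²·K/W

U_eff = 0.79/3.97 + 0.21/0.778 = 0.199 + 0.2699 = 0.4689
R_eff = 1/U_eff = 2.133 m²·K/W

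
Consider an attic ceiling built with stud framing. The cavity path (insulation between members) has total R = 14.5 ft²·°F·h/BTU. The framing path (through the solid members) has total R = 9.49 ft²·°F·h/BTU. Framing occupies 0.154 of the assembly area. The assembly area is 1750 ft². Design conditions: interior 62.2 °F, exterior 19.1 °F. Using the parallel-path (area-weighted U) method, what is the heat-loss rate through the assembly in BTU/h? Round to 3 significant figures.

5620 BTU/h

U_eff = 0.846/14.5 + 0.154/9.49 = 0.05834 + 0.01623 = 0.07457
R_eff = 1/U_eff = 13.41 ft²·°F·h/BTU
Q = 1750 × (62.2 − 19.1) / 13.41 = 5625 BTU/h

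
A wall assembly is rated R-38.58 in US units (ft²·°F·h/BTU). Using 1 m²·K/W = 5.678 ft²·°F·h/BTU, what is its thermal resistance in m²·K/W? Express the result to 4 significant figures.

R_SI = 38.58/5.678 = 6.7946

6.795 m²·K/W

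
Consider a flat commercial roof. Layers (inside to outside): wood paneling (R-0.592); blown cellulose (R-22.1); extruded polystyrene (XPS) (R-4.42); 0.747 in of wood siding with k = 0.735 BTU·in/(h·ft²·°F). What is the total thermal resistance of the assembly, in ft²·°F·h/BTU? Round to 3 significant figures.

0.747/0.735 = 1.016
R_total = 0.592 + 22.1 + 4.42 + 1.016 = 28.13 ft²·°F·h/BTU

28.1 ft²·°F·h/BTU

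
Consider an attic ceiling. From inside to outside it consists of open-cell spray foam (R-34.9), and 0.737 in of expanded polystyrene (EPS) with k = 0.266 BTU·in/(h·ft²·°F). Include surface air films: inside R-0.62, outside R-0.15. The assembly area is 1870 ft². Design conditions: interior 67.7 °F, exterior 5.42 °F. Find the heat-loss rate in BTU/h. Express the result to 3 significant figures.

3030 BTU/h

0.737/0.266 = 2.771
R_total = 0.62 + 34.9 + 2.771 + 0.15 = 38.44 ft²·°F·h/BTU
Q = A·ΔT/R = 1870 × (67.7 − 5.42) / 38.44 = 3030 BTU/h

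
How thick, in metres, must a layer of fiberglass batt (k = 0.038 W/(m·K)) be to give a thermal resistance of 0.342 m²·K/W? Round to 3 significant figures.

L = R·k = 0.342 × 0.038 = 0.013 m

0.0130 m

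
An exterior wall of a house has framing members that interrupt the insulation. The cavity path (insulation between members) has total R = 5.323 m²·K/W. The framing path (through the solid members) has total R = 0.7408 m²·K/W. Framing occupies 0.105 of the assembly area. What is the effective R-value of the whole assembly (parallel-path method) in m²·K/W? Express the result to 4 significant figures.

3.227 m²·K/W

U_eff = 0.895/5.323 + 0.105/0.7408 = 0.16814 + 0.14174 = 0.30988
R_eff = 1/U_eff = 3.2271 m²·K/W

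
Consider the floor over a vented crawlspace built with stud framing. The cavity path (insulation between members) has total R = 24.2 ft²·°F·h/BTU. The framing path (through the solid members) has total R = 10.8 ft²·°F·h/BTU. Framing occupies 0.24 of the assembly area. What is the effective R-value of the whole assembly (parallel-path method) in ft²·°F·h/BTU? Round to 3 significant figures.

U_eff = 0.76/24.2 + 0.24/10.8 = 0.0314 + 0.02222 = 0.05363
R_eff = 1/U_eff = 18.65 ft²·°F·h/BTU

18.6 ft²·°F·h/BTU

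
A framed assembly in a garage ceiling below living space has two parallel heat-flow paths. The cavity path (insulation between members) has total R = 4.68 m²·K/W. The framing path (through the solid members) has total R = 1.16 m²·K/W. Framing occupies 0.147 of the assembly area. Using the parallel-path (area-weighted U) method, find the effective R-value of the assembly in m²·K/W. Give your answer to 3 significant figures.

U_eff = 0.853/4.68 + 0.147/1.16 = 0.1823 + 0.1267 = 0.309
R_eff = 1/U_eff = 3.236 m²·K/W

3.24 m²·K/W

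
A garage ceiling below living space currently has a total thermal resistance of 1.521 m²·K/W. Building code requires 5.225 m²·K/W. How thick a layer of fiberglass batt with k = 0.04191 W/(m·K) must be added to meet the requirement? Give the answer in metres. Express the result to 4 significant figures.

ΔR = 5.225 − 1.521 = 3.704 m²·K/W
L = ΔR × k = 3.704 × 0.04191 = 0.15523 m

0.1552 m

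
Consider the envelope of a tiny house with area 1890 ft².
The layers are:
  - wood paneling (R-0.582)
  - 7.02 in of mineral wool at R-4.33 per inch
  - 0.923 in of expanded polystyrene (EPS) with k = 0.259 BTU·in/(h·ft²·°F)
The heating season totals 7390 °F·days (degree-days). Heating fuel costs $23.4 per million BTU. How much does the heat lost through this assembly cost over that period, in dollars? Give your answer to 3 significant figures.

7.02 × 4.33 = 30.4
0.923/0.259 = 3.564
R_total = 0.582 + 30.4 + 3.564 = 34.54 ft²·°F·h/BTU
E = A × HDD × 24 / R = 1890 × 7390 × 24 / 34.54 = 9704000 BTU
Cost = 9704000/10⁶ × 23.4 = $227.1

227 dollars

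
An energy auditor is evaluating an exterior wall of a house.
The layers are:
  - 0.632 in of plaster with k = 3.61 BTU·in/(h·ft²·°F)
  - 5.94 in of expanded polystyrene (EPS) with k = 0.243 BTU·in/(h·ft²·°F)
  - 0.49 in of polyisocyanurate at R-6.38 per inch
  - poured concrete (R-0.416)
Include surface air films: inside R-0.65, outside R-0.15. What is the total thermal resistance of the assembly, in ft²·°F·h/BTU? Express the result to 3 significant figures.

29.0 ft²·°F·h/BTU

0.632/3.61 = 0.1751
5.94/0.243 = 24.44
0.49 × 6.38 = 3.126
R_total = 0.65 + 0.1751 + 24.44 + 3.126 + 0.416 + 0.15 = 28.96 ft²·°F·h/BTU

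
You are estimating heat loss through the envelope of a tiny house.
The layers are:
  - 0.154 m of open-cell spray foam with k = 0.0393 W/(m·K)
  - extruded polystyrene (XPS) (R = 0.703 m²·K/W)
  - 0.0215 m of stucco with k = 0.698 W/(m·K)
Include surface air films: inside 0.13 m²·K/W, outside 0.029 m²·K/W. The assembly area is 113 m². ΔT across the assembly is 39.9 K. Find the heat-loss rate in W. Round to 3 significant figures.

0.154/0.0393 = 3.919
0.0215/0.698 = 0.0308
R_total = 0.13 + 3.919 + 0.703 + 0.0308 + 0.029 = 4.811 m²·K/W
Q = A·ΔT/R = 113 × 39.9 / 4.811 = 937.1 W

937 W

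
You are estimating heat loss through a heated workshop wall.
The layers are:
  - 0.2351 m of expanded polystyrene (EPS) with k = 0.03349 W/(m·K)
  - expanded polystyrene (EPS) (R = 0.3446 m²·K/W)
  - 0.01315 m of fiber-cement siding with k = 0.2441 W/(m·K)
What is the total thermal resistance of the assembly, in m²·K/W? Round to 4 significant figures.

7.418 m²·K/W

0.2351/0.03349 = 7.02
0.01315/0.2441 = 0.053871
R_total = 7.02 + 0.3446 + 0.053871 = 7.4185 m²·K/W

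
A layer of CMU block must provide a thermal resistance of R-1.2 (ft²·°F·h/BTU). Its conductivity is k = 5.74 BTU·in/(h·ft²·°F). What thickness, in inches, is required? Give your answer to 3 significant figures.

6.89 in

L = R × k = 1.2 × 5.74 = 6.888 in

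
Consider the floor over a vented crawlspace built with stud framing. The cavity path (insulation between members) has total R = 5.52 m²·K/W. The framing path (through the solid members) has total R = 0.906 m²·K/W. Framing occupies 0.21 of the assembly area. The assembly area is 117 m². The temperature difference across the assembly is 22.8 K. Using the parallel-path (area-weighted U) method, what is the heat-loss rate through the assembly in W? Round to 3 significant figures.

1000 W

U_eff = 0.79/5.52 + 0.21/0.906 = 0.1431 + 0.2318 = 0.3749
R_eff = 1/U_eff = 2.667 m²·K/W
Q = 117 × 22.8 / 2.667 = 1000 W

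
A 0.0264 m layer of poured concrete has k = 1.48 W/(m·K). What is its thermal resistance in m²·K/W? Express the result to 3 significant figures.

R = L/k = 0.0264/1.48 = 0.01784 m²·K/W

0.0178 m²·K/W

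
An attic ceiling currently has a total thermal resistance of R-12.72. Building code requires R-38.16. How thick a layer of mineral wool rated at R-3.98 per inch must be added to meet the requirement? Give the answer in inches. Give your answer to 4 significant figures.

ΔR = 38.16 − 12.72 = 25.44 ft²·°F·h/BTU
L = ΔR / (R/in) = 25.44/3.98 = 6.392 in

6.392 in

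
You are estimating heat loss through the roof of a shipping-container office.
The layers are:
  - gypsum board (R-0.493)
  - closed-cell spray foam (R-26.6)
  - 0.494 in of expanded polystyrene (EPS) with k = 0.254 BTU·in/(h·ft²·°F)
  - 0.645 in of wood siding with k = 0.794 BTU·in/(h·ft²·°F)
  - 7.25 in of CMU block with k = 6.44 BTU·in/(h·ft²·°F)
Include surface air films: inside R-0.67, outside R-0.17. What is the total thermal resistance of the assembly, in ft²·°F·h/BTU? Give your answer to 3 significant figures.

0.494/0.254 = 1.945
0.645/0.794 = 0.8123
7.25/6.44 = 1.126
R_total = 0.67 + 0.493 + 26.6 + 1.945 + 0.8123 + 1.126 + 0.17 = 31.82 ft²·°F·h/BTU

31.8 ft²·°F·h/BTU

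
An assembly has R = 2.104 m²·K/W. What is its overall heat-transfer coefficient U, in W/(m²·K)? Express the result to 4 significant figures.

U = 1/R = 1/2.104 = 0.47529

0.4753 W/(m²·K)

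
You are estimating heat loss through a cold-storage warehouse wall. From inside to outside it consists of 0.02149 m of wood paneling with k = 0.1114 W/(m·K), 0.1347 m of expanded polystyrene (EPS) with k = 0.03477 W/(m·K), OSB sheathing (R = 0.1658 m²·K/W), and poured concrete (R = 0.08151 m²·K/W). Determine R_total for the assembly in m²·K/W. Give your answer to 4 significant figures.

0.02149/0.1114 = 0.19291
0.1347/0.03477 = 3.874
R_total = 0.19291 + 3.874 + 0.1658 + 0.08151 = 4.3142 m²·K/W

4.314 m²·K/W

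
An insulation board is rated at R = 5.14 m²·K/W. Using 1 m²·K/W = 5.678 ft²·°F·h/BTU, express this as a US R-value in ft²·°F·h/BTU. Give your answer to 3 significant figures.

29.2 ft²·°F·h/BTU

R_US = 5.14 × 5.678 = 29.18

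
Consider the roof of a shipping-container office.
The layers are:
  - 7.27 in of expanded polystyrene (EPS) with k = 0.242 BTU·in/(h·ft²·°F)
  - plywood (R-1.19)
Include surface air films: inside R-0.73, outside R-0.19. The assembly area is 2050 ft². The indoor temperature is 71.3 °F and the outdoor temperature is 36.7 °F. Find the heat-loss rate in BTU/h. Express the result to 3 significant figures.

7.27/0.242 = 30.04
R_total = 0.73 + 30.04 + 1.19 + 0.19 = 32.15 ft²·°F·h/BTU
Q = A·ΔT/R = 2050 × (71.3 − 36.7) / 32.15 = 2206 BTU/h

2210 BTU/h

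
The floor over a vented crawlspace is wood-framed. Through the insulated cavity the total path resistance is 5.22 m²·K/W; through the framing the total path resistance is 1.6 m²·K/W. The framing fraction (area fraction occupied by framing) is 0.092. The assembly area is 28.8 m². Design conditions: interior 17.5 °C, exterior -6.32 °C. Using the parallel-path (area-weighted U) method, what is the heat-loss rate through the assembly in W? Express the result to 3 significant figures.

U_eff = 0.908/5.22 + 0.092/1.6 = 0.1739 + 0.0575 = 0.2314
R_eff = 1/U_eff = 4.321 m²·K/W
Q = 28.8 × (17.5 − (-6.32)) / 4.321 = 158.8 W

159 W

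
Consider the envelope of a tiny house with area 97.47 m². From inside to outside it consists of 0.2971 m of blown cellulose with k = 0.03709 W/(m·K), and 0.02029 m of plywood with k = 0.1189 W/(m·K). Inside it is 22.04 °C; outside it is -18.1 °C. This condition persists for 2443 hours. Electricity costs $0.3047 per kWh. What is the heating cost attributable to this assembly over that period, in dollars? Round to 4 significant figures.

0.2971/0.03709 = 8.0102
0.02029/0.1189 = 0.17065
R_total = 8.0102 + 0.17065 = 8.1809 m²·K/W
Q = 97.47 × (22.04 − (-18.1)) / 8.1809 = 478.24 W
E = 478.24 W × 2443 h / 1000 = 1168.3 kWh
Cost = 1168.3 × 0.3047 = $355.99

356.0 dollars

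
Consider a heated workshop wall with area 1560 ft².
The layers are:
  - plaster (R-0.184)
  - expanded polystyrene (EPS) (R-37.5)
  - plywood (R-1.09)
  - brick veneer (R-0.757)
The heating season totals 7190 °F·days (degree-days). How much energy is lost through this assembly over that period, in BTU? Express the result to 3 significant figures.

6810000 BTU

R_total = 0.184 + 37.5 + 1.09 + 0.757 = 39.53 ft²·°F·h/BTU
E = A × HDD × 24 / R = 1560 × 7190 × 24 / 39.53 = 6810000 BTU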